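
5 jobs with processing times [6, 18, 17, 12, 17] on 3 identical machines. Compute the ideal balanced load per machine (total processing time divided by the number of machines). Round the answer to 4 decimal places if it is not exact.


Total processing time = 6 + 18 + 17 + 12 + 17 = 70
Number of machines = 3
Ideal balanced load = 70 / 3 = 23.3333

23.3333


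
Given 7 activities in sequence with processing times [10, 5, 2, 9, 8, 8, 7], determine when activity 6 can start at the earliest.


Activity 6 starts after activities 1 through 5 complete.
Predecessor durations: [10, 5, 2, 9, 8]
ES = 10 + 5 + 2 + 9 + 8 = 34

34


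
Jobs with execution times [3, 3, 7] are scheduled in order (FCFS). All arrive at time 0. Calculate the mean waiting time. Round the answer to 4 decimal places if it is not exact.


FCFS order (as given): [3, 3, 7]
Waiting times:
  Job 1: wait = 0
  Job 2: wait = 3
  Job 3: wait = 6
Sum of waiting times = 9
Average waiting time = 9/3 = 3.0

3.0


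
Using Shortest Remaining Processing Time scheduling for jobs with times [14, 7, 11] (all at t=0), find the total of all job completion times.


Since all jobs arrive at t=0, SRPT equals SPT ordering.
SPT order: [7, 11, 14]
Completion times:
  Job 1: p=7, C=7
  Job 2: p=11, C=18
  Job 3: p=14, C=32
Total completion time = 7 + 18 + 32 = 57

57


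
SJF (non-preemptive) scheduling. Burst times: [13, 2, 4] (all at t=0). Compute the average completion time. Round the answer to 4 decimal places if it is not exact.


SJF order (ascending): [2, 4, 13]
Completion times:
  Job 1: burst=2, C=2
  Job 2: burst=4, C=6
  Job 3: burst=13, C=19
Average completion = 27/3 = 9.0

9.0


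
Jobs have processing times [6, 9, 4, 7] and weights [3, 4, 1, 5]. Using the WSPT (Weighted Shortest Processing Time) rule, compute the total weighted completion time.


Compute p/w ratios and sort ascending (WSPT): [(7, 5), (6, 3), (9, 4), (4, 1)]
Compute weighted completion times:
  Job (p=7,w=5): C=7, w*C=5*7=35
  Job (p=6,w=3): C=13, w*C=3*13=39
  Job (p=9,w=4): C=22, w*C=4*22=88
  Job (p=4,w=1): C=26, w*C=1*26=26
Total weighted completion time = 188

188


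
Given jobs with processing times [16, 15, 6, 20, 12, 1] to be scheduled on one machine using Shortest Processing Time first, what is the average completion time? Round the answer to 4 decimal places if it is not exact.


Sort jobs by processing time (SPT order): [1, 6, 12, 15, 16, 20]
Compute completion times sequentially:
  Job 1: processing = 1, completes at 1
  Job 2: processing = 6, completes at 7
  Job 3: processing = 12, completes at 19
  Job 4: processing = 15, completes at 34
  Job 5: processing = 16, completes at 50
  Job 6: processing = 20, completes at 70
Sum of completion times = 181
Average completion time = 181/6 = 30.1667

30.1667


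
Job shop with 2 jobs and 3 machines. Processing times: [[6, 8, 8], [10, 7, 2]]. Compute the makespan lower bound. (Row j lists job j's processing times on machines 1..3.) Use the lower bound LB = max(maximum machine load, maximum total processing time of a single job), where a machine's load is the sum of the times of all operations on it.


Machine loads:
  Machine 1: 6 + 10 = 16
  Machine 2: 8 + 7 = 15
  Machine 3: 8 + 2 = 10
Max machine load = 16
Job totals:
  Job 1: 22
  Job 2: 19
Max job total = 22
Lower bound = max(16, 22) = 22

22


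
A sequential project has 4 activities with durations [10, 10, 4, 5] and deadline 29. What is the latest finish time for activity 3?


LF(activity 3) = deadline - sum of successor durations
Successors: activities 4 through 4 with durations [5]
Sum of successor durations = 5
LF = 29 - 5 = 24

24


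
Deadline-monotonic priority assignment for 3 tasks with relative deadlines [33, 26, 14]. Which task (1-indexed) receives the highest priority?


Sort tasks by relative deadline (ascending):
  Task 3: deadline = 14
  Task 2: deadline = 26
  Task 1: deadline = 33
Priority order (highest first): [3, 2, 1]
Highest priority task = 3

3


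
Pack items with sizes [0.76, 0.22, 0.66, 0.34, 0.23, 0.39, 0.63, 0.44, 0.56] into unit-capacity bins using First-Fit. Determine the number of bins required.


Place items sequentially using First-Fit:
  Item 0.76 -> new Bin 1
  Item 0.22 -> Bin 1 (now 0.98)
  Item 0.66 -> new Bin 2
  Item 0.34 -> Bin 2 (now 1.0)
  Item 0.23 -> new Bin 3
  Item 0.39 -> Bin 3 (now 0.62)
  Item 0.63 -> new Bin 4
  Item 0.44 -> new Bin 5
  Item 0.56 -> Bin 5 (now 1.0)
Total bins used = 5

5


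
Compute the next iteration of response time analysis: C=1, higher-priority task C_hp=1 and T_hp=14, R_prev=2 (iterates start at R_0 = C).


R_next = C + ceil(R_prev / T_hp) * C_hp
ceil(2 / 14) = ceil(0.1429) = 1
Interference = 1 * 1 = 1
R_next = 1 + 1 = 2
R_next = R_prev, so the iteration has converged (response time = 2).

2


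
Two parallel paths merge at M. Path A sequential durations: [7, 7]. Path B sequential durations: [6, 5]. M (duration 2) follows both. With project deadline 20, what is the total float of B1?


Forward pass: ES(B1) = sum of predecessors on chain B = 0
EF = ES + duration = 0 + 6 = 6
Backward pass: LF(M) = deadline = 20; LS(M) = 20 - 2 = 18
LF(B1) = LS(M) - sum(successors on chain B) = 18 - 5 = 13
LS = LF - duration = 13 - 6 = 7
Total float = LS - ES = 7 - 0 = 7

7


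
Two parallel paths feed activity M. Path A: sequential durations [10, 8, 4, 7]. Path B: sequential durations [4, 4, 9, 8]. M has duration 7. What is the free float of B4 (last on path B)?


ES(B4) = sum of predecessors on chain B = 17
EF(B4) = ES + duration = 17 + 8 = 25
Successor of B4 is M. ES(M) = max(sum(A), sum(B)) = max(29, 25) = 29
Free float = ES(successor) - EF(current) = 29 - 25 = 4

4


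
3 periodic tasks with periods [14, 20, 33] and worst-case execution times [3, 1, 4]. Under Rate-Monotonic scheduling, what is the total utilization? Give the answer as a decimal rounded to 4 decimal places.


Compute individual utilizations (exact fractions):
  Task 1: C/T = 3/14 (approx. 0.2143)
  Task 2: C/T = 1/20 (approx. 0.05)
  Task 3: C/T = 4/33 (approx. 0.1212)
Total utilization U = 3/14 + 1/20 + 4/33 = 1781/4620
Rounded to 4 decimal places: U = 0.3855
RM (Liu & Layland) bound for 3 tasks = 0.779763; compare with U = 1781/4620 (approx. 0.385498)
U <= bound, so schedulable by RM sufficient condition.

0.3855


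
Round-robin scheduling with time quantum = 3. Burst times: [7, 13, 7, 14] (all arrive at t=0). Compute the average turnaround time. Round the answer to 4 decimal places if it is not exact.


Time quantum = 3
Execution trace:
  J1 runs 3 units, time = 3
  J2 runs 3 units, time = 6
  J3 runs 3 units, time = 9
  J4 runs 3 units, time = 12
  J1 runs 3 units, time = 15
  J2 runs 3 units, time = 18
  J3 runs 3 units, time = 21
  J4 runs 3 units, time = 24
  J1 runs 1 units, time = 25
  J2 runs 3 units, time = 28
  J3 runs 1 units, time = 29
  J4 runs 3 units, time = 32
  J2 runs 3 units, time = 35
  J4 runs 3 units, time = 38
  J2 runs 1 units, time = 39
  J4 runs 2 units, time = 41
Finish times: [25, 39, 29, 41]
Average turnaround = 134/4 = 33.5

33.5


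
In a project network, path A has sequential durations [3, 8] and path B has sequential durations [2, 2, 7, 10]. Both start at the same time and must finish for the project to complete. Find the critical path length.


Path A total = 3 + 8 = 11
Path B total = 2 + 2 + 7 + 10 = 21
Critical path = longest path = max(11, 21) = 21

21


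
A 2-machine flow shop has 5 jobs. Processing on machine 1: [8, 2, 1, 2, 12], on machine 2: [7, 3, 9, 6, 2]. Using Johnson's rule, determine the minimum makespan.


Apply Johnson's rule:
  Group 1 (a <= b): [(3, 1, 9), (2, 2, 3), (4, 2, 6)]
  Group 2 (a > b): [(1, 8, 7), (5, 12, 2)]
Optimal job order: [3, 2, 4, 1, 5]
Schedule:
  Job 3: M1 done at 1, M2 done at 10
  Job 2: M1 done at 3, M2 done at 13
  Job 4: M1 done at 5, M2 done at 19
  Job 1: M1 done at 13, M2 done at 26
  Job 5: M1 done at 25, M2 done at 28
Makespan = 28

28


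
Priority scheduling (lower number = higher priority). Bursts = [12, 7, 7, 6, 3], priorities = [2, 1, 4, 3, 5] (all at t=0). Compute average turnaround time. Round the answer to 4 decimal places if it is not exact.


Sort by priority (ascending = highest first):
Order: [(1, 7), (2, 12), (3, 6), (4, 7), (5, 3)]
Completion times:
  Priority 1, burst=7, C=7
  Priority 2, burst=12, C=19
  Priority 3, burst=6, C=25
  Priority 4, burst=7, C=32
  Priority 5, burst=3, C=35
Average turnaround = 118/5 = 23.6

23.6


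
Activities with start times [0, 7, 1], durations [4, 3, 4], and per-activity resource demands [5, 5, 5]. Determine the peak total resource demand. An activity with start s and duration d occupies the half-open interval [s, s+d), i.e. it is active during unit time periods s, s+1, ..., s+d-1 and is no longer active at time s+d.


Each activity i is active on [start_i, start_i + duration_i).
Compute total resource usage per time slot:
  t=0: active resources = [5], total = 5
  t=1: active resources = [5, 5], total = 10
  t=2: active resources = [5, 5], total = 10
  t=3: active resources = [5, 5], total = 10
  t=4: active resources = [5], total = 5
  t=5: active resources = [], total = 0
  t=6: active resources = [], total = 0
  t=7: active resources = [5], total = 5
  t=8: active resources = [5], total = 5
  t=9: active resources = [5], total = 5
Peak resource demand = 10

10


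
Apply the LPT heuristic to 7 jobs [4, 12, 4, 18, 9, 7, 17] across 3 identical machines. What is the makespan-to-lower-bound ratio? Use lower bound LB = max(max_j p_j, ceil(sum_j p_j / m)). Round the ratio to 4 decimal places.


LPT order: [18, 17, 12, 9, 7, 4, 4]
Machine loads after assignment: [22, 24, 25]
LPT makespan = 25
Lower bound = max(max_job, ceil(total/3)) = max(18, 24) = 24
Ratio = 25 / 24 = 1.0417

1.0417


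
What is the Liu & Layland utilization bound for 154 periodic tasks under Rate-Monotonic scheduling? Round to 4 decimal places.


Compute 2^(1/154) = 1.0045111002
Subtract 1: 1.0045111002 - 1 = 0.0045111002
Multiply by n: 154 * 0.0045111002 = 0.6947094308
Round to 4 dp: 0.6947

0.6947


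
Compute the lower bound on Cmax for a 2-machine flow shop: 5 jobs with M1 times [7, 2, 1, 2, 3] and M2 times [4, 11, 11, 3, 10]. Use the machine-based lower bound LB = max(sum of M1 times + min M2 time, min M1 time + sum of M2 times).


LB1 = sum(M1 times) + min(M2 times) = 15 + 3 = 18
LB2 = min(M1 times) + sum(M2 times) = 1 + 39 = 40
Lower bound = max(LB1, LB2) = max(18, 40) = 40

40


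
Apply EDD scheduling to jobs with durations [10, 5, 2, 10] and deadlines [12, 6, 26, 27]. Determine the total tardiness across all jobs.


Sort by due date (EDD order): [(5, 6), (10, 12), (2, 26), (10, 27)]
Compute completion times and tardiness:
  Job 1: p=5, d=6, C=5, tardiness=max(0,5-6)=0
  Job 2: p=10, d=12, C=15, tardiness=max(0,15-12)=3
  Job 3: p=2, d=26, C=17, tardiness=max(0,17-26)=0
  Job 4: p=10, d=27, C=27, tardiness=max(0,27-27)=0
Total tardiness = 3

3


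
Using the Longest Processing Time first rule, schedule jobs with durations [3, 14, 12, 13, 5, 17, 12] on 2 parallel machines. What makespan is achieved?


Sort jobs in decreasing order (LPT): [17, 14, 13, 12, 12, 5, 3]
Assign each job to the least loaded machine:
  Machine 1: jobs [17, 12, 5, 3], load = 37
  Machine 2: jobs [14, 13, 12], load = 39
Makespan = max load = 39

39


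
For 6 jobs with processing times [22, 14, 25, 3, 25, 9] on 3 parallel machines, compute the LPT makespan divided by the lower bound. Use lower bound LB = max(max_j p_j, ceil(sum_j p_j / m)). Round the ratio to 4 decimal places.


LPT order: [25, 25, 22, 14, 9, 3]
Machine loads after assignment: [34, 28, 36]
LPT makespan = 36
Lower bound = max(max_job, ceil(total/3)) = max(25, 33) = 33
Ratio = 36 / 33 = 1.0909

1.0909


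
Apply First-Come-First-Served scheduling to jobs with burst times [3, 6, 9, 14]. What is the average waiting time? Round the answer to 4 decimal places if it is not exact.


FCFS order (as given): [3, 6, 9, 14]
Waiting times:
  Job 1: wait = 0
  Job 2: wait = 3
  Job 3: wait = 9
  Job 4: wait = 18
Sum of waiting times = 30
Average waiting time = 30/4 = 7.5

7.5


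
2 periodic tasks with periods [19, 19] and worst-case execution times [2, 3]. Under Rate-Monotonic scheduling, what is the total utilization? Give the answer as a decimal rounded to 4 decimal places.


Compute individual utilizations (exact fractions):
  Task 1: C/T = 2/19 (approx. 0.1053)
  Task 2: C/T = 3/19 (approx. 0.1579)
Total utilization U = 2/19 + 3/19 = 5/19
Rounded to 4 decimal places: U = 0.2632
RM (Liu & Layland) bound for 2 tasks = 0.828427; compare with U = 5/19 (approx. 0.263158)
U <= bound, so schedulable by RM sufficient condition.

0.2632


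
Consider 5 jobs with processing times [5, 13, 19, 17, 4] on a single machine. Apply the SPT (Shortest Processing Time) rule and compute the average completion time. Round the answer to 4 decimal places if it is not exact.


Sort jobs by processing time (SPT order): [4, 5, 13, 17, 19]
Compute completion times sequentially:
  Job 1: processing = 4, completes at 4
  Job 2: processing = 5, completes at 9
  Job 3: processing = 13, completes at 22
  Job 4: processing = 17, completes at 39
  Job 5: processing = 19, completes at 58
Sum of completion times = 132
Average completion time = 132/5 = 26.4

26.4


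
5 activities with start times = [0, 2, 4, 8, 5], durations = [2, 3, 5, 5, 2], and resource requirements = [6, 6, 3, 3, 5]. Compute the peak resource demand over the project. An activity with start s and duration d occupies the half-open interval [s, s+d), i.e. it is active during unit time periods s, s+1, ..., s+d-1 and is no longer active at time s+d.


Each activity i is active on [start_i, start_i + duration_i).
Compute total resource usage per time slot:
  t=0: active resources = [6], total = 6
  t=1: active resources = [6], total = 6
  t=2: active resources = [6], total = 6
  t=3: active resources = [6], total = 6
  t=4: active resources = [6, 3], total = 9
  t=5: active resources = [3, 5], total = 8
  t=6: active resources = [3, 5], total = 8
  t=7: active resources = [3], total = 3
  t=8: active resources = [3, 3], total = 6
  t=9: active resources = [3], total = 3
  t=10: active resources = [3], total = 3
  t=11: active resources = [3], total = 3
  t=12: active resources = [3], total = 3
Peak resource demand = 9

9


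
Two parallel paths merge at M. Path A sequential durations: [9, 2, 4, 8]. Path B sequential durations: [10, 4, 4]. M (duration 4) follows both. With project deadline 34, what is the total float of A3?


Forward pass: ES(A3) = sum of predecessors on chain A = 11
EF = ES + duration = 11 + 4 = 15
Backward pass: LF(M) = deadline = 34; LS(M) = 34 - 4 = 30
LF(A3) = LS(M) - sum(successors on chain A) = 30 - 8 = 22
LS = LF - duration = 22 - 4 = 18
Total float = LS - ES = 18 - 11 = 7

7


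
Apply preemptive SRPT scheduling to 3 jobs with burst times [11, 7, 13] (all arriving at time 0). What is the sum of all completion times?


Since all jobs arrive at t=0, SRPT equals SPT ordering.
SPT order: [7, 11, 13]
Completion times:
  Job 1: p=7, C=7
  Job 2: p=11, C=18
  Job 3: p=13, C=31
Total completion time = 7 + 18 + 31 = 56

56


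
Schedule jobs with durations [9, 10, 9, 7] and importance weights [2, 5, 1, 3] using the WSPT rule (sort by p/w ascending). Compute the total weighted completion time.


Compute p/w ratios and sort ascending (WSPT): [(10, 5), (7, 3), (9, 2), (9, 1)]
Compute weighted completion times:
  Job (p=10,w=5): C=10, w*C=5*10=50
  Job (p=7,w=3): C=17, w*C=3*17=51
  Job (p=9,w=2): C=26, w*C=2*26=52
  Job (p=9,w=1): C=35, w*C=1*35=35
Total weighted completion time = 188

188


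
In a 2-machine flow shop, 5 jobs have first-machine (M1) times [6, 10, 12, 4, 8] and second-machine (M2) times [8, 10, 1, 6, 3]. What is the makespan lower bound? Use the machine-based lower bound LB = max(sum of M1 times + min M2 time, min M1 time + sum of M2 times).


LB1 = sum(M1 times) + min(M2 times) = 40 + 1 = 41
LB2 = min(M1 times) + sum(M2 times) = 4 + 28 = 32
Lower bound = max(LB1, LB2) = max(41, 32) = 41

41


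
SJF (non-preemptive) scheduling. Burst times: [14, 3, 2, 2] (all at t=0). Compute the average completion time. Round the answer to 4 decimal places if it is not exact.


SJF order (ascending): [2, 2, 3, 14]
Completion times:
  Job 1: burst=2, C=2
  Job 2: burst=2, C=4
  Job 3: burst=3, C=7
  Job 4: burst=14, C=21
Average completion = 34/4 = 8.5

8.5


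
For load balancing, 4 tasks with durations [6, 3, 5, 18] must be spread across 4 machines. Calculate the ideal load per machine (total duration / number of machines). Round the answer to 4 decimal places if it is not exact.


Total processing time = 6 + 3 + 5 + 18 = 32
Number of machines = 4
Ideal balanced load = 32 / 4 = 8.0

8.0


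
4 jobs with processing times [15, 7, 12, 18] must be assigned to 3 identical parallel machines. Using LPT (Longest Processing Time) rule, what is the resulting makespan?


Sort jobs in decreasing order (LPT): [18, 15, 12, 7]
Assign each job to the least loaded machine:
  Machine 1: jobs [18], load = 18
  Machine 2: jobs [15], load = 15
  Machine 3: jobs [12, 7], load = 19
Makespan = max load = 19

19


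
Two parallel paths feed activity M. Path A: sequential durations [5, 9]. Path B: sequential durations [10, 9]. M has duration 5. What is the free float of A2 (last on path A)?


ES(A2) = sum of predecessors on chain A = 5
EF(A2) = ES + duration = 5 + 9 = 14
Successor of A2 is M. ES(M) = max(sum(A), sum(B)) = max(14, 19) = 19
Free float = ES(successor) - EF(current) = 19 - 14 = 5

5


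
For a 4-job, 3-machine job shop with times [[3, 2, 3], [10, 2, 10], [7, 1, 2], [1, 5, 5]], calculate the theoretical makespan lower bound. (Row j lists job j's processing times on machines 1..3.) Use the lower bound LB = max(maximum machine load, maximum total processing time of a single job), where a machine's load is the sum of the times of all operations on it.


Machine loads:
  Machine 1: 3 + 10 + 7 + 1 = 21
  Machine 2: 2 + 2 + 1 + 5 = 10
  Machine 3: 3 + 10 + 2 + 5 = 20
Max machine load = 21
Job totals:
  Job 1: 8
  Job 2: 22
  Job 3: 10
  Job 4: 11
Max job total = 22
Lower bound = max(21, 22) = 22

22


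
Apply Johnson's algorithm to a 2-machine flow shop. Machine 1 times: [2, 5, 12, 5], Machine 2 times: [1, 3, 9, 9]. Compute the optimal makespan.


Apply Johnson's rule:
  Group 1 (a <= b): [(4, 5, 9)]
  Group 2 (a > b): [(3, 12, 9), (2, 5, 3), (1, 2, 1)]
Optimal job order: [4, 3, 2, 1]
Schedule:
  Job 4: M1 done at 5, M2 done at 14
  Job 3: M1 done at 17, M2 done at 26
  Job 2: M1 done at 22, M2 done at 29
  Job 1: M1 done at 24, M2 done at 30
Makespan = 30

30


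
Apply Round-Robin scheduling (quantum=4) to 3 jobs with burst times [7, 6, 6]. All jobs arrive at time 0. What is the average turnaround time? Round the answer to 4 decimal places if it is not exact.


Time quantum = 4
Execution trace:
  J1 runs 4 units, time = 4
  J2 runs 4 units, time = 8
  J3 runs 4 units, time = 12
  J1 runs 3 units, time = 15
  J2 runs 2 units, time = 17
  J3 runs 2 units, time = 19
Finish times: [15, 17, 19]
Average turnaround = 51/3 = 17.0

17.0


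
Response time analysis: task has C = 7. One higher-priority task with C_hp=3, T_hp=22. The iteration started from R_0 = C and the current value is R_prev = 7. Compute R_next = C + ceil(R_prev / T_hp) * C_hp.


R_next = C + ceil(R_prev / T_hp) * C_hp
ceil(7 / 22) = ceil(0.3182) = 1
Interference = 1 * 3 = 3
R_next = 7 + 3 = 10

10


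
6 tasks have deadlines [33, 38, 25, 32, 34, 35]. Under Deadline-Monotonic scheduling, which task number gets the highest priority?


Sort tasks by relative deadline (ascending):
  Task 3: deadline = 25
  Task 4: deadline = 32
  Task 1: deadline = 33
  Task 5: deadline = 34
  Task 6: deadline = 35
  Task 2: deadline = 38
Priority order (highest first): [3, 4, 1, 5, 6, 2]
Highest priority task = 3

3


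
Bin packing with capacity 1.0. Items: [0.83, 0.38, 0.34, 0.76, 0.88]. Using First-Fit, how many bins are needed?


Place items sequentially using First-Fit:
  Item 0.83 -> new Bin 1
  Item 0.38 -> new Bin 2
  Item 0.34 -> Bin 2 (now 0.72)
  Item 0.76 -> new Bin 3
  Item 0.88 -> new Bin 4
Total bins used = 4

4


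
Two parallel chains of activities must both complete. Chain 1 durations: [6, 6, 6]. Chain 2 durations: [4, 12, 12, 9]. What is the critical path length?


Path A total = 6 + 6 + 6 = 18
Path B total = 4 + 12 + 12 + 9 = 37
Critical path = longest path = max(18, 37) = 37

37


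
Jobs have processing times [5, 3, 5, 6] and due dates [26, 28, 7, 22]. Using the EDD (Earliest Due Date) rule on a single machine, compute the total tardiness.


Sort by due date (EDD order): [(5, 7), (6, 22), (5, 26), (3, 28)]
Compute completion times and tardiness:
  Job 1: p=5, d=7, C=5, tardiness=max(0,5-7)=0
  Job 2: p=6, d=22, C=11, tardiness=max(0,11-22)=0
  Job 3: p=5, d=26, C=16, tardiness=max(0,16-26)=0
  Job 4: p=3, d=28, C=19, tardiness=max(0,19-28)=0
Total tardiness = 0

0


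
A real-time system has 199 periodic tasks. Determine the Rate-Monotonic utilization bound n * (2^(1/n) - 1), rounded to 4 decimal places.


Compute 2^(1/199) = 1.0034892249
Subtract 1: 1.0034892249 - 1 = 0.0034892249
Multiply by n: 199 * 0.0034892249 = 0.6943557551
Round to 4 dp: 0.6944

0.6944


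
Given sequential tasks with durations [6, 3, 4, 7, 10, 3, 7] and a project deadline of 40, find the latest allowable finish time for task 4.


LF(activity 4) = deadline - sum of successor durations
Successors: activities 5 through 7 with durations [10, 3, 7]
Sum of successor durations = 20
LF = 40 - 20 = 20

20


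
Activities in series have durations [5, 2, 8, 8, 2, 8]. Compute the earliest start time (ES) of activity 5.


Activity 5 starts after activities 1 through 4 complete.
Predecessor durations: [5, 2, 8, 8]
ES = 5 + 2 + 8 + 8 = 23

23


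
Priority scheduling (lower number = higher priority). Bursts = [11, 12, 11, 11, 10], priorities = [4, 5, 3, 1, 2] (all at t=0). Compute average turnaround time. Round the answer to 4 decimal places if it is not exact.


Sort by priority (ascending = highest first):
Order: [(1, 11), (2, 10), (3, 11), (4, 11), (5, 12)]
Completion times:
  Priority 1, burst=11, C=11
  Priority 2, burst=10, C=21
  Priority 3, burst=11, C=32
  Priority 4, burst=11, C=43
  Priority 5, burst=12, C=55
Average turnaround = 162/5 = 32.4

32.4


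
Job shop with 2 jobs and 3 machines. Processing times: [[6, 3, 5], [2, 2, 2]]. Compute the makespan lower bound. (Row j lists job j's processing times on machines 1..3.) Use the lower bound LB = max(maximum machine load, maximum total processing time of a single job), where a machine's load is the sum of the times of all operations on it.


Machine loads:
  Machine 1: 6 + 2 = 8
  Machine 2: 3 + 2 = 5
  Machine 3: 5 + 2 = 7
Max machine load = 8
Job totals:
  Job 1: 14
  Job 2: 6
Max job total = 14
Lower bound = max(8, 14) = 14

14


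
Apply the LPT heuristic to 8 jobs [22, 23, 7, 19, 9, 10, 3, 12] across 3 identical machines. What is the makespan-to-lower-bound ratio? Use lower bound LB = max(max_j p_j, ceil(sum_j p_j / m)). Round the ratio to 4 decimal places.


LPT order: [23, 22, 19, 12, 10, 9, 7, 3]
Machine loads after assignment: [35, 32, 38]
LPT makespan = 38
Lower bound = max(max_job, ceil(total/3)) = max(23, 35) = 35
Ratio = 38 / 35 = 1.0857

1.0857


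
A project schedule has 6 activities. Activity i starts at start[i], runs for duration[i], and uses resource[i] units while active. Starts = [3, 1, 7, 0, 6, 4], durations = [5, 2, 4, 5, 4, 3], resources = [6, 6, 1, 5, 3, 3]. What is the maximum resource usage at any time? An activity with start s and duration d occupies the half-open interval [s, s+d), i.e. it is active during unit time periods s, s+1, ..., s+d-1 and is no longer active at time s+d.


Each activity i is active on [start_i, start_i + duration_i).
Compute total resource usage per time slot:
  t=0: active resources = [5], total = 5
  t=1: active resources = [6, 5], total = 11
  t=2: active resources = [6, 5], total = 11
  t=3: active resources = [6, 5], total = 11
  t=4: active resources = [6, 5, 3], total = 14
  t=5: active resources = [6, 3], total = 9
  t=6: active resources = [6, 3, 3], total = 12
  t=7: active resources = [6, 1, 3], total = 10
  t=8: active resources = [1, 3], total = 4
  t=9: active resources = [1, 3], total = 4
  t=10: active resources = [1], total = 1
Peak resource demand = 14

14


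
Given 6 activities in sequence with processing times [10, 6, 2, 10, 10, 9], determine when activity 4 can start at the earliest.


Activity 4 starts after activities 1 through 3 complete.
Predecessor durations: [10, 6, 2]
ES = 10 + 6 + 2 = 18

18


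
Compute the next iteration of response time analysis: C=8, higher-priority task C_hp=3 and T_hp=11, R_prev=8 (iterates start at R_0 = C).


R_next = C + ceil(R_prev / T_hp) * C_hp
ceil(8 / 11) = ceil(0.7273) = 1
Interference = 1 * 3 = 3
R_next = 8 + 3 = 11

11


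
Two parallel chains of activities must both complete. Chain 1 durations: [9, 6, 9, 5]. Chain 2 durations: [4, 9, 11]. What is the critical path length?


Path A total = 9 + 6 + 9 + 5 = 29
Path B total = 4 + 9 + 11 = 24
Critical path = longest path = max(29, 24) = 29

29


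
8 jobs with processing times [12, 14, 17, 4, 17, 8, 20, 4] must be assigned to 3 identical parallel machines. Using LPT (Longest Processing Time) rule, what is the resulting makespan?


Sort jobs in decreasing order (LPT): [20, 17, 17, 14, 12, 8, 4, 4]
Assign each job to the least loaded machine:
  Machine 1: jobs [20, 8, 4], load = 32
  Machine 2: jobs [17, 14], load = 31
  Machine 3: jobs [17, 12, 4], load = 33
Makespan = max load = 33

33


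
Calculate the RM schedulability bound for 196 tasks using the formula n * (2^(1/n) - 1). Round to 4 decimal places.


Compute 2^(1/196) = 1.0035427259
Subtract 1: 1.0035427259 - 1 = 0.0035427259
Multiply by n: 196 * 0.0035427259 = 0.6943742764
Round to 4 dp: 0.6944

0.6944


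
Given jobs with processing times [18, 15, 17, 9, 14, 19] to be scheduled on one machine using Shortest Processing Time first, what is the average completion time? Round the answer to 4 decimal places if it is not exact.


Sort jobs by processing time (SPT order): [9, 14, 15, 17, 18, 19]
Compute completion times sequentially:
  Job 1: processing = 9, completes at 9
  Job 2: processing = 14, completes at 23
  Job 3: processing = 15, completes at 38
  Job 4: processing = 17, completes at 55
  Job 5: processing = 18, completes at 73
  Job 6: processing = 19, completes at 92
Sum of completion times = 290
Average completion time = 290/6 = 48.3333

48.3333


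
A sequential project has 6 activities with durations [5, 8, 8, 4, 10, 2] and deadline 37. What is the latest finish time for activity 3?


LF(activity 3) = deadline - sum of successor durations
Successors: activities 4 through 6 with durations [4, 10, 2]
Sum of successor durations = 16
LF = 37 - 16 = 21

21


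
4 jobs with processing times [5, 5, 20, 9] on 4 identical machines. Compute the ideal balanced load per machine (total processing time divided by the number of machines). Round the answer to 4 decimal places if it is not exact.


Total processing time = 5 + 5 + 20 + 9 = 39
Number of machines = 4
Ideal balanced load = 39 / 4 = 9.75

9.75


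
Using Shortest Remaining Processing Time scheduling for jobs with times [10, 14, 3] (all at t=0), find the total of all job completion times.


Since all jobs arrive at t=0, SRPT equals SPT ordering.
SPT order: [3, 10, 14]
Completion times:
  Job 1: p=3, C=3
  Job 2: p=10, C=13
  Job 3: p=14, C=27
Total completion time = 3 + 13 + 27 = 43

43


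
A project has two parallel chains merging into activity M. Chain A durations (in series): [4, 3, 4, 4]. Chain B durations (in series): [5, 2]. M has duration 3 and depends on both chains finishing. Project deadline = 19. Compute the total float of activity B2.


Forward pass: ES(B2) = sum of predecessors on chain B = 5
EF = ES + duration = 5 + 2 = 7
Backward pass: LF(M) = deadline = 19; LS(M) = 19 - 3 = 16
LF(B2) = LS(M) - sum(successors on chain B) = 16 - 0 = 16
LS = LF - duration = 16 - 2 = 14
Total float = LS - ES = 14 - 5 = 9

9


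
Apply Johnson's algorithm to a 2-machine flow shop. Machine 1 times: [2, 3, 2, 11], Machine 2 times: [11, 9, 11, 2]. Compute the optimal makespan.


Apply Johnson's rule:
  Group 1 (a <= b): [(1, 2, 11), (3, 2, 11), (2, 3, 9)]
  Group 2 (a > b): [(4, 11, 2)]
Optimal job order: [1, 3, 2, 4]
Schedule:
  Job 1: M1 done at 2, M2 done at 13
  Job 3: M1 done at 4, M2 done at 24
  Job 2: M1 done at 7, M2 done at 33
  Job 4: M1 done at 18, M2 done at 35
Makespan = 35

35


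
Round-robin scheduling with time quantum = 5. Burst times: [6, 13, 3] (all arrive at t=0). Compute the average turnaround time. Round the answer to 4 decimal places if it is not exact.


Time quantum = 5
Execution trace:
  J1 runs 5 units, time = 5
  J2 runs 5 units, time = 10
  J3 runs 3 units, time = 13
  J1 runs 1 units, time = 14
  J2 runs 5 units, time = 19
  J2 runs 3 units, time = 22
Finish times: [14, 22, 13]
Average turnaround = 49/3 = 16.3333

16.3333


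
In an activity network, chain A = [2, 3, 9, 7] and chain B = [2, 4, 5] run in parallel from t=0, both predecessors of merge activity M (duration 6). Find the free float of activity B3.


ES(B3) = sum of predecessors on chain B = 6
EF(B3) = ES + duration = 6 + 5 = 11
Successor of B3 is M. ES(M) = max(sum(A), sum(B)) = max(21, 11) = 21
Free float = ES(successor) - EF(current) = 21 - 11 = 10

10


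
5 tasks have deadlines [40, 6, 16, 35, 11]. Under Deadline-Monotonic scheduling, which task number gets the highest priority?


Sort tasks by relative deadline (ascending):
  Task 2: deadline = 6
  Task 5: deadline = 11
  Task 3: deadline = 16
  Task 4: deadline = 35
  Task 1: deadline = 40
Priority order (highest first): [2, 5, 3, 4, 1]
Highest priority task = 2

2


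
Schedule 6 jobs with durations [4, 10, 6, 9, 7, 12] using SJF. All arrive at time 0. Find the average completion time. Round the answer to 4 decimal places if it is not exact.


SJF order (ascending): [4, 6, 7, 9, 10, 12]
Completion times:
  Job 1: burst=4, C=4
  Job 2: burst=6, C=10
  Job 3: burst=7, C=17
  Job 4: burst=9, C=26
  Job 5: burst=10, C=36
  Job 6: burst=12, C=48
Average completion = 141/6 = 23.5

23.5


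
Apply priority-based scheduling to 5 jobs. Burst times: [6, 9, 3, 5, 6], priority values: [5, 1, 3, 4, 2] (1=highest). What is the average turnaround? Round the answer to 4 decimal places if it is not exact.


Sort by priority (ascending = highest first):
Order: [(1, 9), (2, 6), (3, 3), (4, 5), (5, 6)]
Completion times:
  Priority 1, burst=9, C=9
  Priority 2, burst=6, C=15
  Priority 3, burst=3, C=18
  Priority 4, burst=5, C=23
  Priority 5, burst=6, C=29
Average turnaround = 94/5 = 18.8

18.8


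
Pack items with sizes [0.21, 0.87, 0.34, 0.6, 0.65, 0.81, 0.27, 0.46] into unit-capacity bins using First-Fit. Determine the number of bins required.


Place items sequentially using First-Fit:
  Item 0.21 -> new Bin 1
  Item 0.87 -> new Bin 2
  Item 0.34 -> Bin 1 (now 0.55)
  Item 0.6 -> new Bin 3
  Item 0.65 -> new Bin 4
  Item 0.81 -> new Bin 5
  Item 0.27 -> Bin 1 (now 0.82)
  Item 0.46 -> new Bin 6
Total bins used = 6

6


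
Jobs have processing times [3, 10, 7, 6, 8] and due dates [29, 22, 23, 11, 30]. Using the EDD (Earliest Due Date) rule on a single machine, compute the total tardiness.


Sort by due date (EDD order): [(6, 11), (10, 22), (7, 23), (3, 29), (8, 30)]
Compute completion times and tardiness:
  Job 1: p=6, d=11, C=6, tardiness=max(0,6-11)=0
  Job 2: p=10, d=22, C=16, tardiness=max(0,16-22)=0
  Job 3: p=7, d=23, C=23, tardiness=max(0,23-23)=0
  Job 4: p=3, d=29, C=26, tardiness=max(0,26-29)=0
  Job 5: p=8, d=30, C=34, tardiness=max(0,34-30)=4
Total tardiness = 4

4


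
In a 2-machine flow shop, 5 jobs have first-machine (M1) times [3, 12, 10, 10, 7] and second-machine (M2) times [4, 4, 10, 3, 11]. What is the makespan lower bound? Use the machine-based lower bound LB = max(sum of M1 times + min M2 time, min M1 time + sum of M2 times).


LB1 = sum(M1 times) + min(M2 times) = 42 + 3 = 45
LB2 = min(M1 times) + sum(M2 times) = 3 + 32 = 35
Lower bound = max(LB1, LB2) = max(45, 35) = 45

45


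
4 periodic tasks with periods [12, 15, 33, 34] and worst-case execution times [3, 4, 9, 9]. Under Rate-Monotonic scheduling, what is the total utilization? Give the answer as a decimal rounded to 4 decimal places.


Compute individual utilizations (exact fractions):
  Task 1: C/T = 3/12 = 1/4 (approx. 0.25)
  Task 2: C/T = 4/15 (approx. 0.2667)
  Task 3: C/T = 9/33 = 3/11 (approx. 0.2727)
  Task 4: C/T = 9/34 (approx. 0.2647)
Total utilization U = 1/4 + 4/15 + 3/11 + 9/34 = 11827/11220
Rounded to 4 decimal places: U = 1.0541
RM (Liu & Layland) bound for 4 tasks = 0.756828; compare with U = 11827/11220 (approx. 1.054100)
U > 1, so the task set is not schedulable (processor overloaded).

1.0541


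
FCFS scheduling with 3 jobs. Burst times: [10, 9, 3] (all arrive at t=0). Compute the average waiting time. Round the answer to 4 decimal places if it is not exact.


FCFS order (as given): [10, 9, 3]
Waiting times:
  Job 1: wait = 0
  Job 2: wait = 10
  Job 3: wait = 19
Sum of waiting times = 29
Average waiting time = 29/3 = 9.6667

9.6667


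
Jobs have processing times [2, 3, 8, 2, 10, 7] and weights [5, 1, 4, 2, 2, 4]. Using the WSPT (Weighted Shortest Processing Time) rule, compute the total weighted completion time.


Compute p/w ratios and sort ascending (WSPT): [(2, 5), (2, 2), (7, 4), (8, 4), (3, 1), (10, 2)]
Compute weighted completion times:
  Job (p=2,w=5): C=2, w*C=5*2=10
  Job (p=2,w=2): C=4, w*C=2*4=8
  Job (p=7,w=4): C=11, w*C=4*11=44
  Job (p=8,w=4): C=19, w*C=4*19=76
  Job (p=3,w=1): C=22, w*C=1*22=22
  Job (p=10,w=2): C=32, w*C=2*32=64
Total weighted completion time = 224

224


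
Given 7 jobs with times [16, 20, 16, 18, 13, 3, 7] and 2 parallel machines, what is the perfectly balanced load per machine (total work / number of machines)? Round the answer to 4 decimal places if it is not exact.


Total processing time = 16 + 20 + 16 + 18 + 13 + 3 + 7 = 93
Number of machines = 2
Ideal balanced load = 93 / 2 = 46.5

46.5


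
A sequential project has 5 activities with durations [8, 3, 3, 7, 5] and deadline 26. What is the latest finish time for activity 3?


LF(activity 3) = deadline - sum of successor durations
Successors: activities 4 through 5 with durations [7, 5]
Sum of successor durations = 12
LF = 26 - 12 = 14

14


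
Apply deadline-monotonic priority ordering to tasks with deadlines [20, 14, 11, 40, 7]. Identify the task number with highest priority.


Sort tasks by relative deadline (ascending):
  Task 5: deadline = 7
  Task 3: deadline = 11
  Task 2: deadline = 14
  Task 1: deadline = 20
  Task 4: deadline = 40
Priority order (highest first): [5, 3, 2, 1, 4]
Highest priority task = 5

5


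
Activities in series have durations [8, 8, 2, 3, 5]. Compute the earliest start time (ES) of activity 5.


Activity 5 starts after activities 1 through 4 complete.
Predecessor durations: [8, 8, 2, 3]
ES = 8 + 8 + 2 + 3 = 21

21


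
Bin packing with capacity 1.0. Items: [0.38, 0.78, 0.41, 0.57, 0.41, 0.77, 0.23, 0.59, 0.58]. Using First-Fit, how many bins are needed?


Place items sequentially using First-Fit:
  Item 0.38 -> new Bin 1
  Item 0.78 -> new Bin 2
  Item 0.41 -> Bin 1 (now 0.79)
  Item 0.57 -> new Bin 3
  Item 0.41 -> Bin 3 (now 0.98)
  Item 0.77 -> new Bin 4
  Item 0.23 -> Bin 4 (now 1.0)
  Item 0.59 -> new Bin 5
  Item 0.58 -> new Bin 6
Total bins used = 6

6


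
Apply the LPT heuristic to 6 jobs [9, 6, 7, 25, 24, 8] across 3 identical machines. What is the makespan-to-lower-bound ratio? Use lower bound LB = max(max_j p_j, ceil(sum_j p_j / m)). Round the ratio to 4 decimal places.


LPT order: [25, 24, 9, 8, 7, 6]
Machine loads after assignment: [25, 30, 24]
LPT makespan = 30
Lower bound = max(max_job, ceil(total/3)) = max(25, 27) = 27
Ratio = 30 / 27 = 1.1111

1.1111


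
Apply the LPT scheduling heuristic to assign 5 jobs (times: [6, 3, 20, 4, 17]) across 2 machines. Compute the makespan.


Sort jobs in decreasing order (LPT): [20, 17, 6, 4, 3]
Assign each job to the least loaded machine:
  Machine 1: jobs [20, 4], load = 24
  Machine 2: jobs [17, 6, 3], load = 26
Makespan = max load = 26

26


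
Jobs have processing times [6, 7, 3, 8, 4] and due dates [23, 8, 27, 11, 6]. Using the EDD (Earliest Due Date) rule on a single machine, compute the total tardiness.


Sort by due date (EDD order): [(4, 6), (7, 8), (8, 11), (6, 23), (3, 27)]
Compute completion times and tardiness:
  Job 1: p=4, d=6, C=4, tardiness=max(0,4-6)=0
  Job 2: p=7, d=8, C=11, tardiness=max(0,11-8)=3
  Job 3: p=8, d=11, C=19, tardiness=max(0,19-11)=8
  Job 4: p=6, d=23, C=25, tardiness=max(0,25-23)=2
  Job 5: p=3, d=27, C=28, tardiness=max(0,28-27)=1
Total tardiness = 14

14


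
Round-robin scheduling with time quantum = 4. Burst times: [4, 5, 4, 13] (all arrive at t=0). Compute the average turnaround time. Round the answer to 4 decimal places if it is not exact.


Time quantum = 4
Execution trace:
  J1 runs 4 units, time = 4
  J2 runs 4 units, time = 8
  J3 runs 4 units, time = 12
  J4 runs 4 units, time = 16
  J2 runs 1 units, time = 17
  J4 runs 4 units, time = 21
  J4 runs 4 units, time = 25
  J4 runs 1 units, time = 26
Finish times: [4, 17, 12, 26]
Average turnaround = 59/4 = 14.75

14.75


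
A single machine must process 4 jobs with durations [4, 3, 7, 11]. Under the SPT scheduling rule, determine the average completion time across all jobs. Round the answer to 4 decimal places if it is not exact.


Sort jobs by processing time (SPT order): [3, 4, 7, 11]
Compute completion times sequentially:
  Job 1: processing = 3, completes at 3
  Job 2: processing = 4, completes at 7
  Job 3: processing = 7, completes at 14
  Job 4: processing = 11, completes at 25
Sum of completion times = 49
Average completion time = 49/4 = 12.25

12.25


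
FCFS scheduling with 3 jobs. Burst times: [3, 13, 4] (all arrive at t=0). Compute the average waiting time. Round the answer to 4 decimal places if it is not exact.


FCFS order (as given): [3, 13, 4]
Waiting times:
  Job 1: wait = 0
  Job 2: wait = 3
  Job 3: wait = 16
Sum of waiting times = 19
Average waiting time = 19/3 = 6.3333

6.3333


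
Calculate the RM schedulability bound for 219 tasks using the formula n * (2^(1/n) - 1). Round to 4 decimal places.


Compute 2^(1/219) = 1.0031700697
Subtract 1: 1.0031700697 - 1 = 0.0031700697
Multiply by n: 219 * 0.0031700697 = 0.6942452643
Round to 4 dp: 0.6942

0.6942


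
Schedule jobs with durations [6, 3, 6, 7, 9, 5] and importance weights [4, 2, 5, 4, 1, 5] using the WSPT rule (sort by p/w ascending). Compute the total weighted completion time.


Compute p/w ratios and sort ascending (WSPT): [(5, 5), (6, 5), (6, 4), (3, 2), (7, 4), (9, 1)]
Compute weighted completion times:
  Job (p=5,w=5): C=5, w*C=5*5=25
  Job (p=6,w=5): C=11, w*C=5*11=55
  Job (p=6,w=4): C=17, w*C=4*17=68
  Job (p=3,w=2): C=20, w*C=2*20=40
  Job (p=7,w=4): C=27, w*C=4*27=108
  Job (p=9,w=1): C=36, w*C=1*36=36
Total weighted completion time = 332

332


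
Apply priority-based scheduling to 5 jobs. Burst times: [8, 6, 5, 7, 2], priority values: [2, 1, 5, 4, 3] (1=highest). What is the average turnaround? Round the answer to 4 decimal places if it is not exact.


Sort by priority (ascending = highest first):
Order: [(1, 6), (2, 8), (3, 2), (4, 7), (5, 5)]
Completion times:
  Priority 1, burst=6, C=6
  Priority 2, burst=8, C=14
  Priority 3, burst=2, C=16
  Priority 4, burst=7, C=23
  Priority 5, burst=5, C=28
Average turnaround = 87/5 = 17.4

17.4


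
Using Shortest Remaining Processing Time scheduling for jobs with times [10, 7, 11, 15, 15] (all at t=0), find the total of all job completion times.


Since all jobs arrive at t=0, SRPT equals SPT ordering.
SPT order: [7, 10, 11, 15, 15]
Completion times:
  Job 1: p=7, C=7
  Job 2: p=10, C=17
  Job 3: p=11, C=28
  Job 4: p=15, C=43
  Job 5: p=15, C=58
Total completion time = 7 + 17 + 28 + 43 + 58 = 153

153
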